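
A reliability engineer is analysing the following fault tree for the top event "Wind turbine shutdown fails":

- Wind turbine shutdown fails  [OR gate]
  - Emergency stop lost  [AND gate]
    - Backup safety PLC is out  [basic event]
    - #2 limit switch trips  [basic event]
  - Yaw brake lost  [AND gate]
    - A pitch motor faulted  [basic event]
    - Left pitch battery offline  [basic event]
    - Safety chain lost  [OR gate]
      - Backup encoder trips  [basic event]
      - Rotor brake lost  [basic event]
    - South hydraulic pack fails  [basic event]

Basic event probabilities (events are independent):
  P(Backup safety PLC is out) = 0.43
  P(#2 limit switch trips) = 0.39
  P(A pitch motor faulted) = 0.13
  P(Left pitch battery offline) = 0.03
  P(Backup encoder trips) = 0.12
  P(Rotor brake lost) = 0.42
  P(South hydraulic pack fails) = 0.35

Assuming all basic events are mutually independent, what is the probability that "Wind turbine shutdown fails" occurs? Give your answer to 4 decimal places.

P(Emergency stop lost) [AND] = 0.43 × 0.39 = 0.167700
P(Safety chain lost) [OR] = 1 − (1−0.12) × (1−0.42) = 0.489600
P(Yaw brake lost) [AND] = 0.13 × 0.03 × 0.489600 × 0.35 = 0.000668
P(Wind turbine shutdown fails) [OR] = 1 − (1−0.167700) × (1−0.000668) = 0.168256
Rounded to 4 decimal places: P(Wind turbine shutdown fails) ≈ 0.1683.

0.1683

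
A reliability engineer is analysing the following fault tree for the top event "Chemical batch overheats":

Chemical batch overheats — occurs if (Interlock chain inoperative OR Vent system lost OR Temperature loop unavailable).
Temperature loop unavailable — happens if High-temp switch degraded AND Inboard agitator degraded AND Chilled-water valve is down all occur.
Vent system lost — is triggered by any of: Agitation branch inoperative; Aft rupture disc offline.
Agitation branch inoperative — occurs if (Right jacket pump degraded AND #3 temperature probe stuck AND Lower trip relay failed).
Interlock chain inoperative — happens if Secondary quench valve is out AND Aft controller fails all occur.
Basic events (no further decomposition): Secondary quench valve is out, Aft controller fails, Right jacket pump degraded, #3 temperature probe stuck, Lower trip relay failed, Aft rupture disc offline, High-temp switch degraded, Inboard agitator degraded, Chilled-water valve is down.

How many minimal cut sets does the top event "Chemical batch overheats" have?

4

Interlock chain inoperative [AND]: one cut set from each child combined → 1 × 1 = 1 cut set(s).
Agitation branch inoperative [AND]: one cut set from each child combined → 1 × 1 × 1 = 1 cut set(s).
Vent system lost [OR]: union of children's cut sets → 2 cut set(s).
Temperature loop unavailable [AND]: one cut set from each child combined → 1 × 1 × 1 = 1 cut set(s).
Chemical batch overheats [OR]: union of children's cut sets → 4 cut set(s).
Minimal cut sets: {Aft controller fails, Secondary quench valve is out}; {#3 temperature probe stuck, Lower trip relay failed, Right jacket pump degraded}; {Aft rupture disc offline}; {Chilled-water valve is down, High-temp switch degraded, Inboard agitator degraded}.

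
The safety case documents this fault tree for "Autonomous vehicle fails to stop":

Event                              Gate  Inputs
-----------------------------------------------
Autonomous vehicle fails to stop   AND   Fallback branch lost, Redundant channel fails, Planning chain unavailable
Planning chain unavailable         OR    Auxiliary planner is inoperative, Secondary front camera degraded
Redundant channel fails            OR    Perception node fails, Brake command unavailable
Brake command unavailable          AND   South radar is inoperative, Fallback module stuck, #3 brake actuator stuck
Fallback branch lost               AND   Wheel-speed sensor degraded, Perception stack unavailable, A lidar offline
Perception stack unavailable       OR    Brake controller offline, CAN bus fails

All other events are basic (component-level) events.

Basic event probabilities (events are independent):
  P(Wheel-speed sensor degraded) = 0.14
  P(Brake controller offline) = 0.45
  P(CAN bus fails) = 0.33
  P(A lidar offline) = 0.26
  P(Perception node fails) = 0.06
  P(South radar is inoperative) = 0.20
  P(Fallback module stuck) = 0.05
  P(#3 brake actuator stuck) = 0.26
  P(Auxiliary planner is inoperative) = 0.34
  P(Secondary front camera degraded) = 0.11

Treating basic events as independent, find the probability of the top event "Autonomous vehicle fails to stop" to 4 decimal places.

P(Perception stack unavailable) [OR] = 1 − (1−0.45) × (1−0.33) = 0.631500
P(Fallback branch lost) [AND] = 0.14 × 0.631500 × 0.26 = 0.022987
P(Brake command unavailable) [AND] = 0.20 × 0.05 × 0.26 = 0.002600
P(Redundant channel fails) [OR] = 1 − (1−0.06) × (1−0.002600) = 0.062444
P(Planning chain unavailable) [OR] = 1 − (1−0.34) × (1−0.11) = 0.412600
P(Autonomous vehicle fails to stop) [AND] = 0.022987 × 0.062444 × 0.412600 = 0.000592
Rounded to 4 decimal places: P(Autonomous vehicle fails to stop) ≈ 0.0006.

0.0006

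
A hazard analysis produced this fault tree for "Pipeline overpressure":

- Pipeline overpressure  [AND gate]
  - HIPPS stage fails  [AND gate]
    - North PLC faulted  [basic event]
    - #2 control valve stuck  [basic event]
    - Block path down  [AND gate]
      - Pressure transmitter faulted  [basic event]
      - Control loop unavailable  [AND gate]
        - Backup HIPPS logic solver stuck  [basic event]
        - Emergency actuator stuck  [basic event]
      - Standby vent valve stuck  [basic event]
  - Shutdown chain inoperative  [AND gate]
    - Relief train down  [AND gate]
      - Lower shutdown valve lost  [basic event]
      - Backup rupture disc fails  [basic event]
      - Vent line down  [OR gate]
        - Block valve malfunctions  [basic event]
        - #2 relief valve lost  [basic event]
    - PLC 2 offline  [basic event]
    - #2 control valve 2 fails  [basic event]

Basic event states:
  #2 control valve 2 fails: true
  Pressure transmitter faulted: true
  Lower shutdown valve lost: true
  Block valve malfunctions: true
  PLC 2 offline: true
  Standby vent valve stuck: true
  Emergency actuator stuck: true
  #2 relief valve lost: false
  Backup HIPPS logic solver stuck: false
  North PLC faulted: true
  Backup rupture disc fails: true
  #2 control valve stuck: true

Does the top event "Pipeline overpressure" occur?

Control loop unavailable [AND]: Backup HIPPS logic solver stuck=not, Emergency actuator stuck=occurs → not all inputs occur → does not occur.
Block path down [AND]: Pressure transmitter faulted=occurs, Control loop unavailable=not, Standby vent valve stuck=occurs → not all inputs occur → does not occur.
HIPPS stage fails [AND]: North PLC faulted=occurs, #2 control valve stuck=occurs, Block path down=not → not all inputs occur → does not occur.
Vent line down [OR]: Block valve malfunctions=occurs, #2 relief valve lost=not → at least one input occurs → occurs.
Relief train down [AND]: Lower shutdown valve lost=occurs, Backup rupture disc fails=occurs, Vent line down=occurs → all inputs occur → occurs.
Shutdown chain inoperative [AND]: Relief train down=occurs, PLC 2 offline=occurs, #2 control valve 2 fails=occurs → all inputs occur → occurs.
Pipeline overpressure [AND]: HIPPS stage fails=not, Shutdown chain inoperative=occurs → not all inputs occur → does not occur.

No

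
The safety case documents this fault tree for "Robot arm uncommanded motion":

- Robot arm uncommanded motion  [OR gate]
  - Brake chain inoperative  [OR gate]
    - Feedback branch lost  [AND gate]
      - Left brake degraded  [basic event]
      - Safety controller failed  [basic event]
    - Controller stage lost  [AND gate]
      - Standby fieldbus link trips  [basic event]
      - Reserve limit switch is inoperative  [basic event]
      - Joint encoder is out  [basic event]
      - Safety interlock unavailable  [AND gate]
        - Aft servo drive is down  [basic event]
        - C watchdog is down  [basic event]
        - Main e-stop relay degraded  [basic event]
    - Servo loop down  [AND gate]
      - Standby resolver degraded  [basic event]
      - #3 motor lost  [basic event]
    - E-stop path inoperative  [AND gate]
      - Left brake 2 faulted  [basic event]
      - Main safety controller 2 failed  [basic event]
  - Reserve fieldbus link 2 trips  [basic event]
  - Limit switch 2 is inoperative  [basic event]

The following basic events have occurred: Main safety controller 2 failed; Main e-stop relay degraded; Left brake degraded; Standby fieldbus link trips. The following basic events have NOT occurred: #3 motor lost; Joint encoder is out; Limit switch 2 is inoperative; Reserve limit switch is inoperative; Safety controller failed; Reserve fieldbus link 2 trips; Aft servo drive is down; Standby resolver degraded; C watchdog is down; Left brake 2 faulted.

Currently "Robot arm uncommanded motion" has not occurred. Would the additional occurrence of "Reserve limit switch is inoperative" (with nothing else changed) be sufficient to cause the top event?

Counterfactual: set "Reserve limit switch is inoperative" to occurred.
Feedback branch lost [AND]: Left brake degraded=occurs, Safety controller failed=not → not all inputs occur → does not occur.
Safety interlock unavailable [AND]: Aft servo drive is down=not, C watchdog is down=not, Main e-stop relay degraded=occurs → not all inputs occur → does not occur.
Controller stage lost [AND]: Standby fieldbus link trips=occurs, Reserve limit switch is inoperative=occurs, Joint encoder is out=not, Safety interlock unavailable=not → not all inputs occur → does not occur.
Servo loop down [AND]: Standby resolver degraded=not, #3 motor lost=not → not all inputs occur → does not occur.
E-stop path inoperative [AND]: Left brake 2 faulted=not, Main safety controller 2 failed=occurs → not all inputs occur → does not occur.
Brake chain inoperative [OR]: Feedback branch lost=not, Controller stage lost=not, Servo loop down=not, E-stop path inoperative=not → no input occurs → does not occur.
Robot arm uncommanded motion [OR]: Brake chain inoperative=not, Reserve fieldbus link 2 trips=not, Limit switch 2 is inoperative=not → no input occurs → does not occur.

No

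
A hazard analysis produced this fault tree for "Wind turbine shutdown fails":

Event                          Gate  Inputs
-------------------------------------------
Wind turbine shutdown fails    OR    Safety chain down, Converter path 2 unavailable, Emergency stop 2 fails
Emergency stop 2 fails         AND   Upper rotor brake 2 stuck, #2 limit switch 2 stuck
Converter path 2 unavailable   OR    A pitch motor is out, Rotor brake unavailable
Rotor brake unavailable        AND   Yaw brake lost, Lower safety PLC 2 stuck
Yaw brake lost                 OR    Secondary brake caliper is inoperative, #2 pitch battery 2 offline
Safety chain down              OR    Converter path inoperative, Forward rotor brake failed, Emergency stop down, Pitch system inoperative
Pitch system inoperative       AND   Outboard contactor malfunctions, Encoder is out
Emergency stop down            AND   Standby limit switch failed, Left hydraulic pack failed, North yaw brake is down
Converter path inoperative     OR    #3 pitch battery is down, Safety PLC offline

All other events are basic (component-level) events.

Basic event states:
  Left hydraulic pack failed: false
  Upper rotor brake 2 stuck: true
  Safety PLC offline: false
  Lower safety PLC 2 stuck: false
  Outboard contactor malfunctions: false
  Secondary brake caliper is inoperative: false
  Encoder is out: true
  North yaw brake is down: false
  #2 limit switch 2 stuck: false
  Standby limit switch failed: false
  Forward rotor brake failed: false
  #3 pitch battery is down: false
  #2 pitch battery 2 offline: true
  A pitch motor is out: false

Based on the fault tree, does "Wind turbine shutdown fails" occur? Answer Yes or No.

No

Converter path inoperative [OR]: #3 pitch battery is down=not, Safety PLC offline=not → no input occurs → does not occur.
Emergency stop down [AND]: Standby limit switch failed=not, Left hydraulic pack failed=not, North yaw brake is down=not → not all inputs occur → does not occur.
Pitch system inoperative [AND]: Outboard contactor malfunctions=not, Encoder is out=occurs → not all inputs occur → does not occur.
Safety chain down [OR]: Converter path inoperative=not, Forward rotor brake failed=not, Emergency stop down=not, Pitch system inoperative=not → no input occurs → does not occur.
Yaw brake lost [OR]: Secondary brake caliper is inoperative=not, #2 pitch battery 2 offline=occurs → at least one input occurs → occurs.
Rotor brake unavailable [AND]: Yaw brake lost=occurs, Lower safety PLC 2 stuck=not → not all inputs occur → does not occur.
Converter path 2 unavailable [OR]: A pitch motor is out=not, Rotor brake unavailable=not → no input occurs → does not occur.
Emergency stop 2 fails [AND]: Upper rotor brake 2 stuck=occurs, #2 limit switch 2 stuck=not → not all inputs occur → does not occur.
Wind turbine shutdown fails [OR]: Safety chain down=not, Converter path 2 unavailable=not, Emergency stop 2 fails=not → no input occurs → does not occur.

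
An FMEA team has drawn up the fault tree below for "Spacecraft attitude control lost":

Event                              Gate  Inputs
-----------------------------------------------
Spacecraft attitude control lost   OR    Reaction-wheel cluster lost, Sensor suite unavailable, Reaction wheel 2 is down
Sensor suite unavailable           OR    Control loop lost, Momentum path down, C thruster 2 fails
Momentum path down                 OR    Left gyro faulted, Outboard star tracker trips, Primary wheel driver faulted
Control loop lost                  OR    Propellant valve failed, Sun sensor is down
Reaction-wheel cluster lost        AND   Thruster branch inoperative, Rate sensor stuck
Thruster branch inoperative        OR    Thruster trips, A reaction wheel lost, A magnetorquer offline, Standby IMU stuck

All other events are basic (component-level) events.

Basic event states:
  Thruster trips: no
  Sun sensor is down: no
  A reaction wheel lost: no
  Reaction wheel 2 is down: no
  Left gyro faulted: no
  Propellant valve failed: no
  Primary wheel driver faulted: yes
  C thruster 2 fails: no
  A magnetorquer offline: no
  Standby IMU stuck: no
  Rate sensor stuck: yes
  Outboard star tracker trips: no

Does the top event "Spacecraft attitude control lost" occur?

Yes

Thruster branch inoperative [OR]: Thruster trips=not, A reaction wheel lost=not, A magnetorquer offline=not, Standby IMU stuck=not → no input occurs → does not occur.
Reaction-wheel cluster lost [AND]: Thruster branch inoperative=not, Rate sensor stuck=occurs → not all inputs occur → does not occur.
Control loop lost [OR]: Propellant valve failed=not, Sun sensor is down=not → no input occurs → does not occur.
Momentum path down [OR]: Left gyro faulted=not, Outboard star tracker trips=not, Primary wheel driver faulted=occurs → at least one input occurs → occurs.
Sensor suite unavailable [OR]: Control loop lost=not, Momentum path down=occurs, C thruster 2 fails=not → at least one input occurs → occurs.
Spacecraft attitude control lost [OR]: Reaction-wheel cluster lost=not, Sensor suite unavailable=occurs, Reaction wheel 2 is down=not → at least one input occurs → occurs.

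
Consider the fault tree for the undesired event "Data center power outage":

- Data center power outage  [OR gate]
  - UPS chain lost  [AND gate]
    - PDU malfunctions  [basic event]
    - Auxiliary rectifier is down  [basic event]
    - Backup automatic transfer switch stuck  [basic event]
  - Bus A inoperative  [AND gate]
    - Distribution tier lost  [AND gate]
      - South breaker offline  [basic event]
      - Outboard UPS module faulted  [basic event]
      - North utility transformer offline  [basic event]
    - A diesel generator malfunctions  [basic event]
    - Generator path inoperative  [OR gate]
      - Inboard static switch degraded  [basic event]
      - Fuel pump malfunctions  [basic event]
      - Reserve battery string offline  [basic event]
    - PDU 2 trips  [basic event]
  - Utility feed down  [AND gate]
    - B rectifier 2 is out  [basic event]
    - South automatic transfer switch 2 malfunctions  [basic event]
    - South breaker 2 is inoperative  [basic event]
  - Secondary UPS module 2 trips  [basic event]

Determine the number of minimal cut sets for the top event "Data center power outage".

6

UPS chain lost [AND]: one cut set from each child combined → 1 × 1 × 1 = 1 cut set(s).
Distribution tier lost [AND]: one cut set from each child combined → 1 × 1 × 1 = 1 cut set(s).
Generator path inoperative [OR]: union of children's cut sets → 3 cut set(s).
Bus A inoperative [AND]: one cut set from each child combined → 1 × 1 × 3 × 1 = 3 cut set(s).
Utility feed down [AND]: one cut set from each child combined → 1 × 1 × 1 = 1 cut set(s).
Data center power outage [OR]: union of children's cut sets → 6 cut set(s).
Minimal cut sets: {Auxiliary rectifier is down, Backup automatic transfer switch stuck, PDU malfunctions}; {A diesel generator malfunctions, Inboard static switch degraded, North utility transformer offline, Outboard UPS module faulted, PDU 2 trips, South breaker offline}; {A diesel generator malfunctions, Fuel pump malfunctions, North utility transformer offline, Outboard UPS module faulted, PDU 2 trips, South breaker offline}; {A diesel generator malfunctions, North utility transformer offline, Outboard UPS module faulted, PDU 2 trips, Reserve battery string offline, South breaker offline}; {B rectifier 2 is out, South automatic transfer switch 2 malfunctions, South breaker 2 is inoperative}; {Secondary UPS module 2 trips}.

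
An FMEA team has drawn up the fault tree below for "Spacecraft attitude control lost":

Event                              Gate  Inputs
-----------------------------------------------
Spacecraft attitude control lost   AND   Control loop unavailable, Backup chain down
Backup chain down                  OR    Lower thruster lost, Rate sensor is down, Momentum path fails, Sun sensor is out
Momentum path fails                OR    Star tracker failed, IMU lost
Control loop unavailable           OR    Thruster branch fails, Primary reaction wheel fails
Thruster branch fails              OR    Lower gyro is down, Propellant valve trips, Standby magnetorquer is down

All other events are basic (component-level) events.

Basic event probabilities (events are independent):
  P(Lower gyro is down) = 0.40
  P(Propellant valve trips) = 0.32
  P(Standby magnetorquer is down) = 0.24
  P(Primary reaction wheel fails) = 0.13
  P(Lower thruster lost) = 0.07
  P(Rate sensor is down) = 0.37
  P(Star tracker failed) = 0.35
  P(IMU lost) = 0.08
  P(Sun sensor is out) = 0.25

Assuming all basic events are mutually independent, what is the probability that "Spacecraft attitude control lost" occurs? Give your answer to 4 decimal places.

P(Thruster branch fails) [OR] = 1 − (1−0.40) × (1−0.32) × (1−0.24) = 0.689920
P(Control loop unavailable) [OR] = 1 − (1−0.689920) × (1−0.13) = 0.730230
P(Momentum path fails) [OR] = 1 − (1−0.35) × (1−0.08) = 0.402000
P(Backup chain down) [OR] = 1 − (1−0.07) × (1−0.37) × (1−0.402000) × (1−0.25) = 0.737224
P(Spacecraft attitude control lost) [AND] = 0.730230 × 0.737224 = 0.538343
Rounded to 4 decimal places: P(Spacecraft attitude control lost) ≈ 0.5383.

0.5383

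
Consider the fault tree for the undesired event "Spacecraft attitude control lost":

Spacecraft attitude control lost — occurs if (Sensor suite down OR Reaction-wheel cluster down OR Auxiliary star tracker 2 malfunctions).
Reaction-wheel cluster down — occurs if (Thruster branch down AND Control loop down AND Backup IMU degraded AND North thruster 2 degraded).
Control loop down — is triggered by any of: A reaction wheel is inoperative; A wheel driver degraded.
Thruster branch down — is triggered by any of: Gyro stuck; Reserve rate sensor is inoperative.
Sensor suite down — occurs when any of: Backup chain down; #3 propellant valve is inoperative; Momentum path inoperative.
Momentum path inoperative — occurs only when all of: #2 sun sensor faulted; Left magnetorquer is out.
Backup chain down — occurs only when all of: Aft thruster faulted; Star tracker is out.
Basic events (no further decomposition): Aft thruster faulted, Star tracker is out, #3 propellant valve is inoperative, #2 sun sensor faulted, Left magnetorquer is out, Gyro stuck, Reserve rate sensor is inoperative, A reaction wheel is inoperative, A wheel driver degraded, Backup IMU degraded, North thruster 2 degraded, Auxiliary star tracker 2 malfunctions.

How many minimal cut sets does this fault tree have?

Backup chain down [AND]: one cut set from each child combined → 1 × 1 = 1 cut set(s).
Momentum path inoperative [AND]: one cut set from each child combined → 1 × 1 = 1 cut set(s).
Sensor suite down [OR]: union of children's cut sets → 3 cut set(s).
Thruster branch down [OR]: union of children's cut sets → 2 cut set(s).
Control loop down [OR]: union of children's cut sets → 2 cut set(s).
Reaction-wheel cluster down [AND]: one cut set from each child combined → 2 × 2 × 1 × 1 = 4 cut set(s).
Spacecraft attitude control lost [OR]: union of children's cut sets → 8 cut set(s).
Minimal cut sets: {Aft thruster faulted, Star tracker is out}; {#3 propellant valve is inoperative}; {#2 sun sensor faulted, Left magnetorquer is out}; {A reaction wheel is inoperative, Backup IMU degraded, Gyro stuck, North thruster 2 degraded}; {A wheel driver degraded, Backup IMU degraded, Gyro stuck, North thruster 2 degraded}; {A reaction wheel is inoperative, Backup IMU degraded, North thruster 2 degraded, Reserve rate sensor is inoperative}; {A wheel driver degraded, Backup IMU degraded, North thruster 2 degraded, Reserve rate sensor is inoperative}; {Auxiliary star tracker 2 malfunctions}.

8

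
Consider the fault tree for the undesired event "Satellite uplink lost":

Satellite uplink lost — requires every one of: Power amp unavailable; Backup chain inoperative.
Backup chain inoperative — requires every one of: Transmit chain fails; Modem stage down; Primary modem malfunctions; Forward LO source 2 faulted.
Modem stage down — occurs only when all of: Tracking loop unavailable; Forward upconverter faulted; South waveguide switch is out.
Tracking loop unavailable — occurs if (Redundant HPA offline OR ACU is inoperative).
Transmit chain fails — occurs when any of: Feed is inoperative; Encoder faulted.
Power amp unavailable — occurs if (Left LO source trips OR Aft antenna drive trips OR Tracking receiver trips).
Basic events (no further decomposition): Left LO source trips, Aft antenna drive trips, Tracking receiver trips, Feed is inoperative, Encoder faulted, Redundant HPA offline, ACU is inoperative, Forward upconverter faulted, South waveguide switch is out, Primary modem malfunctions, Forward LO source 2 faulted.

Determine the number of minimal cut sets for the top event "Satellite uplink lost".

12

Power amp unavailable [OR]: union of children's cut sets → 3 cut set(s).
Transmit chain fails [OR]: union of children's cut sets → 2 cut set(s).
Tracking loop unavailable [OR]: union of children's cut sets → 2 cut set(s).
Modem stage down [AND]: one cut set from each child combined → 2 × 1 × 1 = 2 cut set(s).
Backup chain inoperative [AND]: one cut set from each child combined → 2 × 2 × 1 × 1 = 4 cut set(s).
Satellite uplink lost [AND]: one cut set from each child combined → 3 × 4 = 12 cut set(s).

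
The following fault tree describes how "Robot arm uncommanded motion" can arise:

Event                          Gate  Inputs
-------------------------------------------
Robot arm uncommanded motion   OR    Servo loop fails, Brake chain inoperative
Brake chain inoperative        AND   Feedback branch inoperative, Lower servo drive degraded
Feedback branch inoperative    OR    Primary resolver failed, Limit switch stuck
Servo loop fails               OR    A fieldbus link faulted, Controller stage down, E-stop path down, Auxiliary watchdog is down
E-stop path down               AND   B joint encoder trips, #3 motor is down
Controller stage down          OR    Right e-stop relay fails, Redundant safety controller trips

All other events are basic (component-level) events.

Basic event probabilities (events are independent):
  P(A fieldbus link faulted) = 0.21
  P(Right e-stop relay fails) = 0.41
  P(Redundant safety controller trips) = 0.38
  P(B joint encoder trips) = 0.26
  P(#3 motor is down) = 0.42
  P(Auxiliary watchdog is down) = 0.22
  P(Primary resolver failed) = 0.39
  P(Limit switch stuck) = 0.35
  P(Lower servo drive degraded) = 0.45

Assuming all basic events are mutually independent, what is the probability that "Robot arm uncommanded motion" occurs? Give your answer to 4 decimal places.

0.8537

P(Controller stage down) [OR] = 1 − (1−0.41) × (1−0.38) = 0.634200
P(E-stop path down) [AND] = 0.26 × 0.42 = 0.109200
P(Servo loop fails) [OR] = 1 − (1−0.21) × (1−0.634200) × (1−0.109200) × (1−0.22) = 0.799208
P(Feedback branch inoperative) [OR] = 1 − (1−0.39) × (1−0.35) = 0.603500
P(Brake chain inoperative) [AND] = 0.603500 × 0.45 = 0.271575
P(Robot arm uncommanded motion) [OR] = 1 − (1−0.799208) × (1−0.271575) = 0.853738
Rounded to 4 decimal places: P(Robot arm uncommanded motion) ≈ 0.8537.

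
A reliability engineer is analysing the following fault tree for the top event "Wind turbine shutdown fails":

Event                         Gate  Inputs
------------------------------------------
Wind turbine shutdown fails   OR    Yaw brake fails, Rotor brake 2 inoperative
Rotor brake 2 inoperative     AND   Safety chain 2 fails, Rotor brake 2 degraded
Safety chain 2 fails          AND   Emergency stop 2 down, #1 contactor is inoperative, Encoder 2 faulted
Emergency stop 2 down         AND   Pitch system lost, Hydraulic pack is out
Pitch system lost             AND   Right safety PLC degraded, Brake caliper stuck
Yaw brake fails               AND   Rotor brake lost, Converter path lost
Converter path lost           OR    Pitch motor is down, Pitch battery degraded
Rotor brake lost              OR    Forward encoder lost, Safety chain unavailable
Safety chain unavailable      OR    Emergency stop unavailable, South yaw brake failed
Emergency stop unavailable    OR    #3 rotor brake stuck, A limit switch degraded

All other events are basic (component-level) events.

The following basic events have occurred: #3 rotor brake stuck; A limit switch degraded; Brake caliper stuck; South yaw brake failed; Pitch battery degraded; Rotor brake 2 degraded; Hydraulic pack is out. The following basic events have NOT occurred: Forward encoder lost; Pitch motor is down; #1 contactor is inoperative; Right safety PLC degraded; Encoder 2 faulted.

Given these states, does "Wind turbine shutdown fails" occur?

Yes

Emergency stop unavailable [OR]: #3 rotor brake stuck=occurs, A limit switch degraded=occurs → at least one input occurs → occurs.
Safety chain unavailable [OR]: Emergency stop unavailable=occurs, South yaw brake failed=occurs → at least one input occurs → occurs.
Rotor brake lost [OR]: Forward encoder lost=not, Safety chain unavailable=occurs → at least one input occurs → occurs.
Converter path lost [OR]: Pitch motor is down=not, Pitch battery degraded=occurs → at least one input occurs → occurs.
Yaw brake fails [AND]: Rotor brake lost=occurs, Converter path lost=occurs → all inputs occur → occurs.
Pitch system lost [AND]: Right safety PLC degraded=not, Brake caliper stuck=occurs → not all inputs occur → does not occur.
Emergency stop 2 down [AND]: Pitch system lost=not, Hydraulic pack is out=occurs → not all inputs occur → does not occur.
Safety chain 2 fails [AND]: Emergency stop 2 down=not, #1 contactor is inoperative=not, Encoder 2 faulted=not → not all inputs occur → does not occur.
Rotor brake 2 inoperative [AND]: Safety chain 2 fails=not, Rotor brake 2 degraded=occurs → not all inputs occur → does not occur.
Wind turbine shutdown fails [OR]: Yaw brake fails=occurs, Rotor brake 2 inoperative=not → at least one input occurs → occurs.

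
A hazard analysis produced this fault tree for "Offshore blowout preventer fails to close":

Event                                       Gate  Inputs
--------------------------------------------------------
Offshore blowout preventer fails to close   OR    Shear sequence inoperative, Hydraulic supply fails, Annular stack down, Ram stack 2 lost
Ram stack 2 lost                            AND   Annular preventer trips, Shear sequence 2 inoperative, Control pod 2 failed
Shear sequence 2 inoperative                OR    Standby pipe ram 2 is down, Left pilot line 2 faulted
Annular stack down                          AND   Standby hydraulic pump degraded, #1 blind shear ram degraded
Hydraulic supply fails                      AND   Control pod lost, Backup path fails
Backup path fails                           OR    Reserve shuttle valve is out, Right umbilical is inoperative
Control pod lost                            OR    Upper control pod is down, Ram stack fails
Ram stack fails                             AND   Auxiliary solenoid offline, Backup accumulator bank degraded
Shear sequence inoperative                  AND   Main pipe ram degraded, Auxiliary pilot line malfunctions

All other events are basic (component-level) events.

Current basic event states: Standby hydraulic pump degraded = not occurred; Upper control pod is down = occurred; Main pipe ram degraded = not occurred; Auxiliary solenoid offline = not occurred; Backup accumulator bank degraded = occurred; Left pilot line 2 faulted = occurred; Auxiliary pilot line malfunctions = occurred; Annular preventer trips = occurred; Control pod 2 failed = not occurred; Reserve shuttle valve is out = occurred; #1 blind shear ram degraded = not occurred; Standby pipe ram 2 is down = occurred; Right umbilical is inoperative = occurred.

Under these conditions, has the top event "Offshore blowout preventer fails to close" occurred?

Shear sequence inoperative [AND]: Main pipe ram degraded=not, Auxiliary pilot line malfunctions=occurs → not all inputs occur → does not occur.
Ram stack fails [AND]: Auxiliary solenoid offline=not, Backup accumulator bank degraded=occurs → not all inputs occur → does not occur.
Control pod lost [OR]: Upper control pod is down=occurs, Ram stack fails=not → at least one input occurs → occurs.
Backup path fails [OR]: Reserve shuttle valve is out=occurs, Right umbilical is inoperative=occurs → at least one input occurs → occurs.
Hydraulic supply fails [AND]: Control pod lost=occurs, Backup path fails=occurs → all inputs occur → occurs.
Annular stack down [AND]: Standby hydraulic pump degraded=not, #1 blind shear ram degraded=not → not all inputs occur → does not occur.
Shear sequence 2 inoperative [OR]: Standby pipe ram 2 is down=occurs, Left pilot line 2 faulted=occurs → at least one input occurs → occurs.
Ram stack 2 lost [AND]: Annular preventer trips=occurs, Shear sequence 2 inoperative=occurs, Control pod 2 failed=not → not all inputs occur → does not occur.
Offshore blowout preventer fails to close [OR]: Shear sequence inoperative=not, Hydraulic supply fails=occurs, Annular stack down=not, Ram stack 2 lost=not → at least one input occurs → occurs.

Yes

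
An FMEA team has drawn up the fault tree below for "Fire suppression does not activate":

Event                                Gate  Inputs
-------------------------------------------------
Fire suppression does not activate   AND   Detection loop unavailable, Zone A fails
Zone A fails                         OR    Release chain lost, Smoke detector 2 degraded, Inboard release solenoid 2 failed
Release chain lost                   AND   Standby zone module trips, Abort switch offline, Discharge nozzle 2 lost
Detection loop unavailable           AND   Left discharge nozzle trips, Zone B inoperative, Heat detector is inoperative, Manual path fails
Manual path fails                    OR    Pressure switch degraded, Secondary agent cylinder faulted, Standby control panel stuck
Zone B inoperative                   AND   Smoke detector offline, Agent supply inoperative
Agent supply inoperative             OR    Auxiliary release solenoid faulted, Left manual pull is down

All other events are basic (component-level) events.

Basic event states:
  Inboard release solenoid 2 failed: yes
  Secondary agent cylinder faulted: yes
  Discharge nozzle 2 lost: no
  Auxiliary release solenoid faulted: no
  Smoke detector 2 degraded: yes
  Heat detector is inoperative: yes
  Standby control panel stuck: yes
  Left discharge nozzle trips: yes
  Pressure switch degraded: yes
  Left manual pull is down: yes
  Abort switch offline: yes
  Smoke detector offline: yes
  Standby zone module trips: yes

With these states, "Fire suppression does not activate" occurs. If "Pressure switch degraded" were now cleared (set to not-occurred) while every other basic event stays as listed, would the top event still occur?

Yes

Counterfactual: set "Pressure switch degraded" to not occurred.
Agent supply inoperative [OR]: Auxiliary release solenoid faulted=not, Left manual pull is down=occurs → at least one input occurs → occurs.
Zone B inoperative [AND]: Smoke detector offline=occurs, Agent supply inoperative=occurs → all inputs occur → occurs.
Manual path fails [OR]: Pressure switch degraded=not, Secondary agent cylinder faulted=occurs, Standby control panel stuck=occurs → at least one input occurs → occurs.
Detection loop unavailable [AND]: Left discharge nozzle trips=occurs, Zone B inoperative=occurs, Heat detector is inoperative=occurs, Manual path fails=occurs → all inputs occur → occurs.
Release chain lost [AND]: Standby zone module trips=occurs, Abort switch offline=occurs, Discharge nozzle 2 lost=not → not all inputs occur → does not occur.
Zone A fails [OR]: Release chain lost=not, Smoke detector 2 degraded=occurs, Inboard release solenoid 2 failed=occurs → at least one input occurs → occurs.
Fire suppression does not activate [AND]: Detection loop unavailable=occurs, Zone A fails=occurs → all inputs occur → occurs.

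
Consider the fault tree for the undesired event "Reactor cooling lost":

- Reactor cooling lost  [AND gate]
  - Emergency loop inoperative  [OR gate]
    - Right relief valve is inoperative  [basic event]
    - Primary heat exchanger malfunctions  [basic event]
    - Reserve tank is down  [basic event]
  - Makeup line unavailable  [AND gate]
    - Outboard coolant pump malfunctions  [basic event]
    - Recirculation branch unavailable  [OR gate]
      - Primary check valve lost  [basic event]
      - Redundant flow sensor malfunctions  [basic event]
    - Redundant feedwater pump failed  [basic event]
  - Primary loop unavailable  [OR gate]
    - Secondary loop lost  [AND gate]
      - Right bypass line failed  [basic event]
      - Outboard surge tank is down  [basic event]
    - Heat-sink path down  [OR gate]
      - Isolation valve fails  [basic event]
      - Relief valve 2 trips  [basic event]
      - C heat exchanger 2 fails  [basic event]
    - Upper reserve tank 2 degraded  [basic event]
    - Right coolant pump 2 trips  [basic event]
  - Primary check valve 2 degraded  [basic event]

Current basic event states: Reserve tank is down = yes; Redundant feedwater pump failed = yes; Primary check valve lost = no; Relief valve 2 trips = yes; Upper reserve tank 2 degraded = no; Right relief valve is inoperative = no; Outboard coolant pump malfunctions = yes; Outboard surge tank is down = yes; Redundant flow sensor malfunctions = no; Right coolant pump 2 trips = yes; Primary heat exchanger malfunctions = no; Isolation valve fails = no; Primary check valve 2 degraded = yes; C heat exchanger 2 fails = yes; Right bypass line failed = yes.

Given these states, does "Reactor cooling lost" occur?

No

Emergency loop inoperative [OR]: Right relief valve is inoperative=not, Primary heat exchanger malfunctions=not, Reserve tank is down=occurs → at least one input occurs → occurs.
Recirculation branch unavailable [OR]: Primary check valve lost=not, Redundant flow sensor malfunctions=not → no input occurs → does not occur.
Makeup line unavailable [AND]: Outboard coolant pump malfunctions=occurs, Recirculation branch unavailable=not, Redundant feedwater pump failed=occurs → not all inputs occur → does not occur.
Secondary loop lost [AND]: Right bypass line failed=occurs, Outboard surge tank is down=occurs → all inputs occur → occurs.
Heat-sink path down [OR]: Isolation valve fails=not, Relief valve 2 trips=occurs, C heat exchanger 2 fails=occurs → at least one input occurs → occurs.
Primary loop unavailable [OR]: Secondary loop lost=occurs, Heat-sink path down=occurs, Upper reserve tank 2 degraded=not, Right coolant pump 2 trips=occurs → at least one input occurs → occurs.
Reactor cooling lost [AND]: Emergency loop inoperative=occurs, Makeup line unavailable=not, Primary loop unavailable=occurs, Primary check valve 2 degraded=occurs → not all inputs occur → does not occur.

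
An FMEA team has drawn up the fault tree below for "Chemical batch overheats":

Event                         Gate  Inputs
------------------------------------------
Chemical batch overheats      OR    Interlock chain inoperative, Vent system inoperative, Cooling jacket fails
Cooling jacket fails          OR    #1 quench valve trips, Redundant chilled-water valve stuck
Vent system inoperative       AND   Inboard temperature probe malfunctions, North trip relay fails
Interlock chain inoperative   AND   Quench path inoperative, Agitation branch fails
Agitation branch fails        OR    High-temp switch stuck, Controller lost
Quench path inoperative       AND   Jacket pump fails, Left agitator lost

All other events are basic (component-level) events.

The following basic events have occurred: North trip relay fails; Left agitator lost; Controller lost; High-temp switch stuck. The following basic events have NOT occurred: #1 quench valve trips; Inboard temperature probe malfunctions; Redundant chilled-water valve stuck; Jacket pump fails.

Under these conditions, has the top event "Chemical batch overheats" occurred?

Quench path inoperative [AND]: Jacket pump fails=not, Left agitator lost=occurs → not all inputs occur → does not occur.
Agitation branch fails [OR]: High-temp switch stuck=occurs, Controller lost=occurs → at least one input occurs → occurs.
Interlock chain inoperative [AND]: Quench path inoperative=not, Agitation branch fails=occurs → not all inputs occur → does not occur.
Vent system inoperative [AND]: Inboard temperature probe malfunctions=not, North trip relay fails=occurs → not all inputs occur → does not occur.
Cooling jacket fails [OR]: #1 quench valve trips=not, Redundant chilled-water valve stuck=not → no input occurs → does not occur.
Chemical batch overheats [OR]: Interlock chain inoperative=not, Vent system inoperative=not, Cooling jacket fails=not → no input occurs → does not occur.

No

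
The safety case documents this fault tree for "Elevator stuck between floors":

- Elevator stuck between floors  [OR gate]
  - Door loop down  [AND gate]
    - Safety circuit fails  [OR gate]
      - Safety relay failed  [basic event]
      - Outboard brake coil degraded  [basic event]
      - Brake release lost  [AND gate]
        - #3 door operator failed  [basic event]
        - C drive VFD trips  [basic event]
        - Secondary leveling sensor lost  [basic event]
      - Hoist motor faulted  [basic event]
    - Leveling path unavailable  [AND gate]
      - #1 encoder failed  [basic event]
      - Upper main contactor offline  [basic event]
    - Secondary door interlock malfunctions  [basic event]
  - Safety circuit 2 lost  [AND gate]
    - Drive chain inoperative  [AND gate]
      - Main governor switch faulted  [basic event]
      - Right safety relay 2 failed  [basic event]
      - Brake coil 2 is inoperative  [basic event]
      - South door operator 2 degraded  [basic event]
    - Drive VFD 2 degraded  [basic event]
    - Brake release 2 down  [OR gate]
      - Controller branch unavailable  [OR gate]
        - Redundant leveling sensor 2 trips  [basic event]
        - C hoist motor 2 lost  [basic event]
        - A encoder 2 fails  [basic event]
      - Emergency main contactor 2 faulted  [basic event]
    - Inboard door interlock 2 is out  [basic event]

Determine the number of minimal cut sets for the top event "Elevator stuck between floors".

8

Brake release lost [AND]: one cut set from each child combined → 1 × 1 × 1 = 1 cut set(s).
Safety circuit fails [OR]: union of children's cut sets → 4 cut set(s).
Leveling path unavailable [AND]: one cut set from each child combined → 1 × 1 = 1 cut set(s).
Door loop down [AND]: one cut set from each child combined → 4 × 1 × 1 = 4 cut set(s).
Drive chain inoperative [AND]: one cut set from each child combined → 1 × 1 × 1 × 1 = 1 cut set(s).
Controller branch unavailable [OR]: union of children's cut sets → 3 cut set(s).
Brake release 2 down [OR]: union of children's cut sets → 4 cut set(s).
Safety circuit 2 lost [AND]: one cut set from each child combined → 1 × 1 × 4 × 1 = 4 cut set(s).
Elevator stuck between floors [OR]: union of children's cut sets → 8 cut set(s).
Minimal cut sets: {#1 encoder failed, Safety relay failed, Secondary door interlock malfunctions, Upper main contactor offline}; {#1 encoder failed, Outboard brake coil degraded, Secondary door interlock malfunctions, Upper main contactor offline}; {#1 encoder failed, #3 door operator failed, C drive VFD trips, Secondary door interlock malfunctions, Secondary leveling sensor lost, Upper main contactor offline}; {#1 encoder failed, Hoist motor faulted, Secondary door interlock malfunctions, Upper main contactor offline}; {Brake coil 2 is inoperative, Drive VFD 2 degraded, Inboard door interlock 2 is out, Main governor switch faulted, Redundant leveling sensor 2 trips, Right safety relay 2 failed, South door operator 2 degraded}; {Brake coil 2 is inoperative, C hoist motor 2 lost, Drive VFD 2 degraded, Inboard door interlock 2 is out, Main governor switch faulted, Right safety relay 2 failed, South door operator 2 degraded}; {A encoder 2 fails, Brake coil 2 is inoperative, Drive VFD 2 degraded, Inboard door interlock 2 is out, Main governor switch faulted, Right safety relay 2 failed, South door operator 2 degraded}; {Brake coil 2 is inoperative, Drive VFD 2 degraded, Emergency main contactor 2 faulted, Inboard door interlock 2 is out, Main governor switch faulted, Right safety relay 2 failed, South door operator 2 degraded}.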